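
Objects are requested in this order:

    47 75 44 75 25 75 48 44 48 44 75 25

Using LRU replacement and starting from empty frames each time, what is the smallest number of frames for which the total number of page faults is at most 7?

f=1: 12 faults
f=2: 8 faults
f=3: 7 faults
f=4: 5 faults
f=5: 5 faults
Smallest f with faults ≤ 7 is 3.

3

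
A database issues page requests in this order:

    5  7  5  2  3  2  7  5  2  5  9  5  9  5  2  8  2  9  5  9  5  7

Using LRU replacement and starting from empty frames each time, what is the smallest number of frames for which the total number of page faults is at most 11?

3

f=1: 22 faults
f=2: 13 faults
f=3: 11 faults
f=4: 7 faults
f=5: 6 faults
f=6: 6 faults
Smallest f with faults ≤ 11 is 3.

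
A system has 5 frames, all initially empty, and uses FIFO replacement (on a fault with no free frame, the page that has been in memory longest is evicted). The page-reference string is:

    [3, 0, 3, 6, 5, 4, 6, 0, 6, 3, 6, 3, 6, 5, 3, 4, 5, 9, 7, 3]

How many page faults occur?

8

3: fault, frames [3]
0: fault, frames [3, 0]
3: hit
6: fault, frames [3, 0, 6]
5: fault, frames [3, 0, 6, 5]
4: fault, frames [3, 0, 6, 5, 4]
6: hit
0: hit
6: hit
3: hit
6: hit
3: hit
6: hit
5: hit
3: hit
4: hit
5: hit
9: fault, evict 3, frames [0, 6, 5, 4, 9]
7: fault, evict 0, frames [6, 5, 4, 9, 7]
3: fault, evict 6, frames [5, 4, 9, 7, 3]
Page faults: 8.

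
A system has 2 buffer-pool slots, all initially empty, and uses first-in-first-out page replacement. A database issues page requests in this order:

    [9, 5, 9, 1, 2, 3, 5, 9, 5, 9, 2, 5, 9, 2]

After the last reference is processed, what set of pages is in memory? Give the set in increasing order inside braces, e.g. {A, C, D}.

{2, 9}

9 → miss, frames {9}
5 → miss, frames {9,5}
9 → hit
1 → miss, evict 9, frames {5,1}
2 → miss, evict 5, frames {1,2}
3 → miss, evict 1, frames {2,3}
5 → miss, evict 2, frames {3,5}
9 → miss, evict 3, frames {5,9}
5 → hit
9 → hit
2 → miss, evict 5, frames {9,2}
5 → miss, evict 9, frames {2,5}
9 → miss, evict 2, frames {5,9}
2 → miss, evict 5, frames {9,2}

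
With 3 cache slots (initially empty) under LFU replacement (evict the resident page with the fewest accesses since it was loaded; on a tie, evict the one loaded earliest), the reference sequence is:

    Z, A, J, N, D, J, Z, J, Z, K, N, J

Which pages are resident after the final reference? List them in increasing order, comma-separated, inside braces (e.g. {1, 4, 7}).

Z: miss, frames [Z]
A: miss, frames [Z, A]
J: miss, frames [Z, A, J]
N: miss, evict Z, frames [A, J, N]
D: miss, evict A, frames [J, N, D]
J: hit
Z: miss, evict N, frames [J, D, Z]
J: hit
Z: hit
K: miss, evict D, frames [J, Z, K]
N: miss, evict K, frames [J, Z, N]
J: hit

{J, N, Z}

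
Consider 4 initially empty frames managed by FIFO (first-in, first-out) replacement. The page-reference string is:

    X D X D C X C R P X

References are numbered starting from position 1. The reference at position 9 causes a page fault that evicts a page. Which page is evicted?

X

pos 1: X: miss, frames {X}
pos 2: D: miss, frames {X,D}
pos 3: X: hit
pos 4: D: hit
pos 5: C: miss, frames {X,D,C}
pos 6: X: hit
pos 7: C: hit
pos 8: R: miss, frames {X,D,C,R}
pos 9: P: miss, evict X, frames {D,C,R,P}
At position 9, page X is evicted.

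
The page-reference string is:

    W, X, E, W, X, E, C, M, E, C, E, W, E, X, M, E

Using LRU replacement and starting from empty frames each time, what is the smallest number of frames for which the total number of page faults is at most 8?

f=1: 16 faults
f=2: 14 faults
f=3: 8 faults
f=4: 8 faults
f=5: 5 faults
Smallest f with faults ≤ 8 is 3.

3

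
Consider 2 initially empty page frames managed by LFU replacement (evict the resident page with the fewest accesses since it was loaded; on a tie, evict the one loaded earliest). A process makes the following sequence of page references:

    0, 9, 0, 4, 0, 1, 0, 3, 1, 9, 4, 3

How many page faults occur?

0 -> fault, frames {0}
9 -> fault, frames {0,9}
0 -> hit
4 -> fault, evict 9, frames {0,4}
0 -> hit
1 -> fault, evict 4, frames {0,1}
0 -> hit
3 -> fault, evict 1, frames {0,3}
1 -> fault, evict 3, frames {0,1}
9 -> fault, evict 1, frames {0,9}
4 -> fault, evict 9, frames {0,4}
3 -> fault, evict 4, frames {0,3}
Page faults: 9.

9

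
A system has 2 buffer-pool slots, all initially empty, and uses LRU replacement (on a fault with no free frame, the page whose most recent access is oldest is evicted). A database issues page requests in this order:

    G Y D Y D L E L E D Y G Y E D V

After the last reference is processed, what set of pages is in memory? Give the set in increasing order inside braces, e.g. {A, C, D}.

G -> fault, frames [G]
Y -> fault, frames [G, Y]
D -> fault, evict G, frames [Y, D]
Y -> hit
D -> hit
L -> fault, evict Y, frames [D, L]
E -> fault, evict D, frames [L, E]
L -> hit
E -> hit
D -> fault, evict L, frames [E, D]
Y -> fault, evict E, frames [D, Y]
G -> fault, evict D, frames [Y, G]
Y -> hit
E -> fault, evict G, frames [Y, E]
D -> fault, evict Y, frames [E, D]
V -> fault, evict E, frames [D, V]

{D, V}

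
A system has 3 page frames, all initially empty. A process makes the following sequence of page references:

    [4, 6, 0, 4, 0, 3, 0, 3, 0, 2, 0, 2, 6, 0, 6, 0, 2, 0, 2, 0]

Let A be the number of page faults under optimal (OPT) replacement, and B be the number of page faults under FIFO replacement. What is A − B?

Under OPT: F F F . . F . . . F . . . . . . . . . . → 5 faults.
Under FIFO: F F F . . F . . . F . . F F . . . . . . → 7 faults.
A − B = 5 − 7 = -2.

-2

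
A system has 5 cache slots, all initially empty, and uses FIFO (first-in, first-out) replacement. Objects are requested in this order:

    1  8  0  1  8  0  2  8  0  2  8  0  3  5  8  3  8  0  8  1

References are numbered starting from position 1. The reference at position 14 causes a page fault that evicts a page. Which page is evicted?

1

pos 1: 1 -> miss, frames [1]
pos 2: 8 -> miss, frames [1, 8]
pos 3: 0 -> miss, frames [1, 8, 0]
pos 4: 1 -> hit
pos 5: 8 -> hit
pos 6: 0 -> hit
pos 7: 2 -> miss, frames [1, 8, 0, 2]
pos 8: 8 -> hit
pos 9: 0 -> hit
pos 10: 2 -> hit
pos 11: 8 -> hit
pos 12: 0 -> hit
pos 13: 3 -> miss, frames [1, 8, 0, 2, 3]
pos 14: 5 -> miss, evict 1, frames [8, 0, 2, 3, 5]
At position 14, page 1 is evicted.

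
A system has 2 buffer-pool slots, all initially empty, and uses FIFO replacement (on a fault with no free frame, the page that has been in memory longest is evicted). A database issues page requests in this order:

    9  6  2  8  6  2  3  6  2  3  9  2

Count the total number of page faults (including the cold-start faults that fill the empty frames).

9 → miss, frames {9}
6 → miss, frames {9,6}
2 → miss, evict 9, frames {6,2}
8 → miss, evict 6, frames {2,8}
6 → miss, evict 2, frames {8,6}
2 → miss, evict 8, frames {6,2}
3 → miss, evict 6, frames {2,3}
6 → miss, evict 2, frames {3,6}
2 → miss, evict 3, frames {6,2}
3 → miss, evict 6, frames {2,3}
9 → miss, evict 2, frames {3,9}
2 → miss, evict 3, frames {9,2}
Page faults: 12.

12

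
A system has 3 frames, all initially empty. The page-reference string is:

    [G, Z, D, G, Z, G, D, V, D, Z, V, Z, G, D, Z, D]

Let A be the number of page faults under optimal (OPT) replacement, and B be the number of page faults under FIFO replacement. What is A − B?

-2

Under OPT: F F F . . . . F . . . . F . . . → 5 faults.
Under FIFO: F F F . . . . F . . . . F . F F → 7 faults.
A − B = 5 − 7 = -2.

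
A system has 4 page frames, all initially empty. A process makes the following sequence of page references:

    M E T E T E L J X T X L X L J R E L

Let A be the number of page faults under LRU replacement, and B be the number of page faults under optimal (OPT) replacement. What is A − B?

Under LRU: F F F . . . F F F F . . . . . F F . → 9 faults.
Under OPT: F F F . . . F F F . . . . . . F F . → 8 faults.
A − B = 9 − 8 = 1.

1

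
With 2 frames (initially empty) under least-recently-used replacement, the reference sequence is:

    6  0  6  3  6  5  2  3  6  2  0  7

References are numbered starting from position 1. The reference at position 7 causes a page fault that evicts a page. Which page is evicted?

pos 1: 6 → fault, frames {6}
pos 2: 0 → fault, frames {6,0}
pos 3: 6 → hit
pos 4: 3 → fault, evict 0, frames {6,3}
pos 5: 6 → hit
pos 6: 5 → fault, evict 3, frames {6,5}
pos 7: 2 → fault, evict 6, frames {5,2}
At position 7, page 6 is evicted.

6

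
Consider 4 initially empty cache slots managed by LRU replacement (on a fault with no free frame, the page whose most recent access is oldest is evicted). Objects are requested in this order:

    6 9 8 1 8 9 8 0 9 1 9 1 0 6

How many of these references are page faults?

6

6: miss, frames {6}
9: miss, frames {6,9}
8: miss, frames {6,9,8}
1: miss, frames {6,9,8,1}
8: hit
9: hit
8: hit
0: miss, evict 6, frames {1,9,8,0}
9: hit
1: hit
9: hit
1: hit
0: hit
6: miss, evict 8, frames {9,1,0,6}
Page faults: 6.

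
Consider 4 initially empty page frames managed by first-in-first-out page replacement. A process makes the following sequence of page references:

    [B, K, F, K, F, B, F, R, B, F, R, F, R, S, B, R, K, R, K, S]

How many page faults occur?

7

B → miss, frames (B)
K → miss, frames (B K)
F → miss, frames (B K F)
K → hit
F → hit
B → hit
F → hit
R → miss, frames (B K F R)
B → hit
F → hit
R → hit
F → hit
R → hit
S → miss, evict B, frames (K F R S)
B → miss, evict K, frames (F R S B)
R → hit
K → miss, evict F, frames (R S B K)
R → hit
K → hit
S → hit
Page faults: 7.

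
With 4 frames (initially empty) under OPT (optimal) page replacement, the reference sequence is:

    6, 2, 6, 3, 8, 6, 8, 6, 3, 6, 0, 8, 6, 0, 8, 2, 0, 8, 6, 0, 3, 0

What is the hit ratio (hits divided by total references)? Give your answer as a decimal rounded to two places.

6: miss, frames [6]
2: miss, frames [6, 2]
6: hit
3: miss, frames [6, 2, 3]
8: miss, frames [6, 2, 3, 8]
6: hit
8: hit
6: hit
3: hit
6: hit
0: miss, evict 3, frames [6, 2, 8, 0]
8: hit
6: hit
0: hit
8: hit
2: hit
0: hit
8: hit
6: hit
0: hit
3: miss, evict 8, frames [6, 2, 0, 3]
0: hit
Hits: 16 of 22 references → 16/22 = 0.7273.

0.73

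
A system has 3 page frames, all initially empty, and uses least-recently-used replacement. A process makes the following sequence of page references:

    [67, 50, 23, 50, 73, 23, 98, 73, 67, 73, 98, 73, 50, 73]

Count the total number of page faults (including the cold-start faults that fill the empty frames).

7

67 -> miss, frames (67)
50 -> miss, frames (67 50)
23 -> miss, frames (67 50 23)
50 -> hit
73 -> miss, evict 67, frames (23 50 73)
23 -> hit
98 -> miss, evict 50, frames (73 23 98)
73 -> hit
67 -> miss, evict 23, frames (98 73 67)
73 -> hit
98 -> hit
73 -> hit
50 -> miss, evict 67, frames (98 73 50)
73 -> hit
Page faults: 7.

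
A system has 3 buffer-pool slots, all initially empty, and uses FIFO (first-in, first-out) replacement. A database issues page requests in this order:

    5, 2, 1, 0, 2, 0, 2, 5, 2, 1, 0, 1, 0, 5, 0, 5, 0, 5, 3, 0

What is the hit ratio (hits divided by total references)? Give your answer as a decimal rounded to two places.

5: miss, frames [5]
2: miss, frames [5, 2]
1: miss, frames [5, 2, 1]
0: miss, evict 5, frames [2, 1, 0]
2: hit
0: hit
2: hit
5: miss, evict 2, frames [1, 0, 5]
2: miss, evict 1, frames [0, 5, 2]
1: miss, evict 0, frames [5, 2, 1]
0: miss, evict 5, frames [2, 1, 0]
1: hit
0: hit
5: miss, evict 2, frames [1, 0, 5]
0: hit
5: hit
0: hit
5: hit
3: miss, evict 1, frames [0, 5, 3]
0: hit
Hits: 10 of 20 references → 10/20 = 0.5000.

0.50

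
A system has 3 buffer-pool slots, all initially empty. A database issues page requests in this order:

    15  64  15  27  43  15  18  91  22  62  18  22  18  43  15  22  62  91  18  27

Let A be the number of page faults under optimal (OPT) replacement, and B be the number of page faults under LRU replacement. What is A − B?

-3

Under OPT: F F . F F . F F F F . . . F F . . F F F → 13 faults.
Under LRU: F F . F F . F F F F F . . F F F F F F F → 16 faults.
A − B = 13 − 16 = -3.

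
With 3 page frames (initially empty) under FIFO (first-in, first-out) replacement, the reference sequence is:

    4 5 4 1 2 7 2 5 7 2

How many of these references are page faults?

6

4 -> fault, frames [4]
5 -> fault, frames [4, 5]
4 -> hit
1 -> fault, frames [4, 5, 1]
2 -> fault, evict 4, frames [5, 1, 2]
7 -> fault, evict 5, frames [1, 2, 7]
2 -> hit
5 -> fault, evict 1, frames [2, 7, 5]
7 -> hit
2 -> hit
Page faults: 6.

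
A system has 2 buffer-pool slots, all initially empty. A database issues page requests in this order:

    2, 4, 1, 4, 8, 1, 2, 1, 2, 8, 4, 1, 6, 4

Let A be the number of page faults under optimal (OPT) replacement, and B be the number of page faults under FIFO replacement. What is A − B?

Under OPT: F F F . F . F . . F F . F . → 8 faults.
Under FIFO: F F F . F . F F . F F F F F → 11 faults.
A − B = 8 − 11 = -3.

-3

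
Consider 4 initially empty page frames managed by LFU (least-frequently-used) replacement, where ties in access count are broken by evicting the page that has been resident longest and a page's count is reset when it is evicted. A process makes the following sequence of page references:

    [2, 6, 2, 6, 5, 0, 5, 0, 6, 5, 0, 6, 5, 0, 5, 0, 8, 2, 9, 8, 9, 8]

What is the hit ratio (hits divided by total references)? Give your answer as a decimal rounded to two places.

0.55

2 → miss, frames {2}
6 → miss, frames {2,6}
2 → hit
6 → hit
5 → miss, frames {2,6,5}
0 → miss, frames {2,6,5,0}
5 → hit
0 → hit
6 → hit
5 → hit
0 → hit
6 → hit
5 → hit
0 → hit
5 → hit
0 → hit
8 → miss, evict 2, frames {6,5,0,8}
2 → miss, evict 8, frames {6,5,0,2}
9 → miss, evict 2, frames {6,5,0,9}
8 → miss, evict 9, frames {6,5,0,8}
9 → miss, evict 8, frames {6,5,0,9}
8 → miss, evict 9, frames {6,5,0,8}
Hits: 12 of 22 references → 12/22 = 0.5455.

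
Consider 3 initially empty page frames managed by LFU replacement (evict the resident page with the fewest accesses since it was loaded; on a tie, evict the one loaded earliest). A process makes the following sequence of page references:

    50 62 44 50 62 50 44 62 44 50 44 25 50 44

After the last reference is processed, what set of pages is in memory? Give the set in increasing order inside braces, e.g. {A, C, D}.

50 -> miss, frames (50)
62 -> miss, frames (50 62)
44 -> miss, frames (50 62 44)
50 -> hit
62 -> hit
50 -> hit
44 -> hit
62 -> hit
44 -> hit
50 -> hit
44 -> hit
25 -> miss, evict 62, frames (50 44 25)
50 -> hit
44 -> hit

{25, 44, 50}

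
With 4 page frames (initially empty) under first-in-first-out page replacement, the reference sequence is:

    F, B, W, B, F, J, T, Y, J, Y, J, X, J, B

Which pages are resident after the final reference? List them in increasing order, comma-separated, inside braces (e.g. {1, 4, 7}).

F → miss, frames (F)
B → miss, frames (F B)
W → miss, frames (F B W)
B → hit
F → hit
J → miss, frames (F B W J)
T → miss, evict F, frames (B W J T)
Y → miss, evict B, frames (W J T Y)
J → hit
Y → hit
J → hit
X → miss, evict W, frames (J T Y X)
J → hit
B → miss, evict J, frames (T Y X B)

{B, T, X, Y}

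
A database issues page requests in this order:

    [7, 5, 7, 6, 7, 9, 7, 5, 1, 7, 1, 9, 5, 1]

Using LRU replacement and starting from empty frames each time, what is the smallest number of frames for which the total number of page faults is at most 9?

f=1: 14 faults
f=2: 10 faults
f=3: 8 faults
f=4: 5 faults
f=5: 5 faults
Smallest f with faults ≤ 9 is 3.

3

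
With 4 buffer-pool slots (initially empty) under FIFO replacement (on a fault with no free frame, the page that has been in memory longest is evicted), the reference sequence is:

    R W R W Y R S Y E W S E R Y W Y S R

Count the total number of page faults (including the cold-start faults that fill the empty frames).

9

R → miss, frames {R}
W → miss, frames {R,W}
R → hit
W → hit
Y → miss, frames {R,W,Y}
R → hit
S → miss, frames {R,W,Y,S}
Y → hit
E → miss, evict R, frames {W,Y,S,E}
W → hit
S → hit
E → hit
R → miss, evict W, frames {Y,S,E,R}
Y → hit
W → miss, evict Y, frames {S,E,R,W}
Y → miss, evict S, frames {E,R,W,Y}
S → miss, evict E, frames {R,W,Y,S}
R → hit
Page faults: 9.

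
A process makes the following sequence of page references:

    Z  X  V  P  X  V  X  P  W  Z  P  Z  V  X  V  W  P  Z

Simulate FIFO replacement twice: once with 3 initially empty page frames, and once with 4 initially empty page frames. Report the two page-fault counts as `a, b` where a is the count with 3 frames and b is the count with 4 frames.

11, 9

3 frames: F F F F . . . . F F . . F F . F F F → 11 faults.
4 frames: F F F F . . . . F F . . . F F . F . → 9 faults.
9 < 11: adding a frame reduced faults, as is typical.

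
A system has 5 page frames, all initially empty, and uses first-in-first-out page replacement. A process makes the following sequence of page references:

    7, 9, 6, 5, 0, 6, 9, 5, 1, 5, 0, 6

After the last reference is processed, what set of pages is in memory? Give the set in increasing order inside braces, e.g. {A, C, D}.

{0, 1, 5, 6, 9}

7: miss, frames {7}
9: miss, frames {7,9}
6: miss, frames {7,9,6}
5: miss, frames {7,9,6,5}
0: miss, frames {7,9,6,5,0}
6: hit
9: hit
5: hit
1: miss, evict 7, frames {9,6,5,0,1}
5: hit
0: hit
6: hit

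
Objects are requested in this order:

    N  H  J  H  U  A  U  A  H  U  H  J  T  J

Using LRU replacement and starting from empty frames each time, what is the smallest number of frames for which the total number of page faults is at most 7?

3

f=1: 14 faults
f=2: 9 faults
f=3: 7 faults
f=4: 6 faults
f=5: 6 faults
f=6: 6 faults
Smallest f with faults ≤ 7 is 3.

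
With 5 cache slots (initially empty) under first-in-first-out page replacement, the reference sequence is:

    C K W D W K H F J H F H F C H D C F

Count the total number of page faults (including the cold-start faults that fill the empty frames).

C: fault, frames (C)
K: fault, frames (C K)
W: fault, frames (C K W)
D: fault, frames (C K W D)
W: hit
K: hit
H: fault, frames (C K W D H)
F: fault, evict C, frames (K W D H F)
J: fault, evict K, frames (W D H F J)
H: hit
F: hit
H: hit
F: hit
C: fault, evict W, frames (D H F J C)
H: hit
D: hit
C: hit
F: hit
Page faults: 8.

8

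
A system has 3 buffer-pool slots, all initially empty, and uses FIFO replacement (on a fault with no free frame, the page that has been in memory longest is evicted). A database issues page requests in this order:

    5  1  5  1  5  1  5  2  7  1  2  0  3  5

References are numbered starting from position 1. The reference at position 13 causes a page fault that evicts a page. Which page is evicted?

2

pos 1: 5 → miss, frames (5)
pos 2: 1 → miss, frames (5 1)
pos 3: 5 → hit
pos 4: 1 → hit
pos 5: 5 → hit
pos 6: 1 → hit
pos 7: 5 → hit
pos 8: 2 → miss, frames (5 1 2)
pos 9: 7 → miss, evict 5, frames (1 2 7)
pos 10: 1 → hit
pos 11: 2 → hit
pos 12: 0 → miss, evict 1, frames (2 7 0)
pos 13: 3 → miss, evict 2, frames (7 0 3)
At position 13, page 2 is evicted.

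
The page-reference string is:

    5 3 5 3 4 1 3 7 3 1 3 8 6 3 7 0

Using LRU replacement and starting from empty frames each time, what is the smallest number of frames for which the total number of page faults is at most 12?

2

f=1: 16 faults
f=2: 12 faults
f=3: 9 faults
f=4: 9 faults
f=5: 8 faults
f=6: 8 faults
f=7: 8 faults
f=8: 8 faults
Smallest f with faults ≤ 12 is 2.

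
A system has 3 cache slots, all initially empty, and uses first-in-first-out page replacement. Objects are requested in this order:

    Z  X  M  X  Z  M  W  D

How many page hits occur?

3

Z: fault, frames [Z]
X: fault, frames [Z, X]
M: fault, frames [Z, X, M]
X: hit
Z: hit
M: hit
W: fault, evict Z, frames [X, M, W]
D: fault, evict X, frames [M, W, D]
Hits: 3.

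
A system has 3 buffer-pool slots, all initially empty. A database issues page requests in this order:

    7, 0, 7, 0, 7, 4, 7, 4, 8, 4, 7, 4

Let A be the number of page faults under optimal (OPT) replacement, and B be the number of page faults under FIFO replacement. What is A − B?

Under OPT: F F . . . F . . F . . . → 4 faults.
Under FIFO: F F . . . F . . F . F . → 5 faults.
A − B = 4 − 5 = -1.

-1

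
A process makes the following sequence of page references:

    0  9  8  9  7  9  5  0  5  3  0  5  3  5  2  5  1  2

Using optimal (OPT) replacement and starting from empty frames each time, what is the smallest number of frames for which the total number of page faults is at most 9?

f=1: 18 faults
f=2: 10 faults
f=3: 8 faults
f=4: 8 faults
f=5: 8 faults
f=6: 8 faults
f=7: 8 faults
f=8: 8 faults
Smallest f with faults ≤ 9 is 3.

3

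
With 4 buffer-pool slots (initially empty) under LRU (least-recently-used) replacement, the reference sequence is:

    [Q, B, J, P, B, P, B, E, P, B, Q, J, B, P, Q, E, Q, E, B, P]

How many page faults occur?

8

Q: fault, frames (Q)
B: fault, frames (Q B)
J: fault, frames (Q B J)
P: fault, frames (Q B J P)
B: hit
P: hit
B: hit
E: fault, evict Q, frames (J P B E)
P: hit
B: hit
Q: fault, evict J, frames (E P B Q)
J: fault, evict E, frames (P B Q J)
B: hit
P: hit
Q: hit
E: fault, evict J, frames (B P Q E)
Q: hit
E: hit
B: hit
P: hit
Page faults: 8.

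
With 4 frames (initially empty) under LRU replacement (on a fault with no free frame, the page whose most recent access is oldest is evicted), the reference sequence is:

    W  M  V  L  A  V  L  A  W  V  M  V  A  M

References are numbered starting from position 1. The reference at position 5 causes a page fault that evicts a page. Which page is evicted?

pos 1: W → miss, frames {W}
pos 2: M → miss, frames {W,M}
pos 3: V → miss, frames {W,M,V}
pos 4: L → miss, frames {W,M,V,L}
pos 5: A → miss, evict W, frames {M,V,L,A}
At position 5, page W is evicted.

W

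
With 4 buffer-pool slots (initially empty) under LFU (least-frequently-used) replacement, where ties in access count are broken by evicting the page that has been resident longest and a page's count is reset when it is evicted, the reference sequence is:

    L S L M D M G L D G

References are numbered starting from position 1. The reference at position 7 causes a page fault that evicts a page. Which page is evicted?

S

pos 1: L → fault, frames [L]
pos 2: S → fault, frames [L, S]
pos 3: L → hit
pos 4: M → fault, frames [L, S, M]
pos 5: D → fault, frames [L, S, M, D]
pos 6: M → hit
pos 7: G → fault, evict S, frames [L, M, D, G]
At position 7, page S is evicted.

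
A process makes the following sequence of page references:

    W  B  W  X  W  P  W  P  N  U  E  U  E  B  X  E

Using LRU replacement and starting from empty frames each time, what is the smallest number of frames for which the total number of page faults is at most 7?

f=1: 16 faults
f=2: 10 faults
f=3: 9 faults
f=4: 9 faults
f=5: 9 faults
f=6: 9 faults
f=7: 7 faults
Smallest f with faults ≤ 7 is 7.

7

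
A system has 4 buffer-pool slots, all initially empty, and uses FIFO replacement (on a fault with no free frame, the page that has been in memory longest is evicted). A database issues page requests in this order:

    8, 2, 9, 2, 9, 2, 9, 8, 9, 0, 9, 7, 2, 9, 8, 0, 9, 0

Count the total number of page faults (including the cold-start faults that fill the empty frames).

8 → miss, frames (8)
2 → miss, frames (8 2)
9 → miss, frames (8 2 9)
2 → hit
9 → hit
2 → hit
9 → hit
8 → hit
9 → hit
0 → miss, frames (8 2 9 0)
9 → hit
7 → miss, evict 8, frames (2 9 0 7)
2 → hit
9 → hit
8 → miss, evict 2, frames (9 0 7 8)
0 → hit
9 → hit
0 → hit
Page faults: 6.

6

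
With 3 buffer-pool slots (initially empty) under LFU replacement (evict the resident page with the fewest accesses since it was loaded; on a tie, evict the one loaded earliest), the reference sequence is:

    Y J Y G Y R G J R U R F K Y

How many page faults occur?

10

Y → miss, frames [Y]
J → miss, frames [Y, J]
Y → hit
G → miss, frames [Y, J, G]
Y → hit
R → miss, evict J, frames [Y, G, R]
G → hit
J → miss, evict R, frames [Y, G, J]
R → miss, evict J, frames [Y, G, R]
U → miss, evict R, frames [Y, G, U]
R → miss, evict U, frames [Y, G, R]
F → miss, evict R, frames [Y, G, F]
K → miss, evict F, frames [Y, G, K]
Y → hit
Page faults: 10.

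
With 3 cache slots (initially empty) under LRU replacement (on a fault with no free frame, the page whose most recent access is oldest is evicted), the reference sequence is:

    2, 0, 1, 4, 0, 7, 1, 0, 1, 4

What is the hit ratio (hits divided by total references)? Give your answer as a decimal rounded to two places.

2 → miss, frames {2}
0 → miss, frames {2,0}
1 → miss, frames {2,0,1}
4 → miss, evict 2, frames {0,1,4}
0 → hit
7 → miss, evict 1, frames {4,0,7}
1 → miss, evict 4, frames {0,7,1}
0 → hit
1 → hit
4 → miss, evict 7, frames {0,1,4}
Hits: 3 of 10 references → 3/10 = 0.3000.

0.30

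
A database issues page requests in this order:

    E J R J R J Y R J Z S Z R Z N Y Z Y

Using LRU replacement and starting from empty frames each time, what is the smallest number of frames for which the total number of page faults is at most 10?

f=1: 18 faults
f=2: 12 faults
f=3: 9 faults
f=4: 8 faults
f=5: 8 faults
f=6: 7 faults
f=7: 7 faults
Smallest f with faults ≤ 10 is 3.

3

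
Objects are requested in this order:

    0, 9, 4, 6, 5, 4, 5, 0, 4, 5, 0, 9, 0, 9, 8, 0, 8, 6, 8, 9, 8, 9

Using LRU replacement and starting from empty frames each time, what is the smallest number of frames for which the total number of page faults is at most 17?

f=1: 22 faults
f=2: 15 faults
f=3: 10 faults
f=4: 9 faults
f=5: 7 faults
f=6: 6 faults
Smallest f with faults ≤ 17 is 2.

2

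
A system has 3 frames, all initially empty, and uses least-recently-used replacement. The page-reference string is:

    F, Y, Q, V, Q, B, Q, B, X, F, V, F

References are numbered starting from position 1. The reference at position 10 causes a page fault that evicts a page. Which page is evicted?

Q

pos 1: F -> miss, frames {F}
pos 2: Y -> miss, frames {F,Y}
pos 3: Q -> miss, frames {F,Y,Q}
pos 4: V -> miss, evict F, frames {Y,Q,V}
pos 5: Q -> hit
pos 6: B -> miss, evict Y, frames {V,Q,B}
pos 7: Q -> hit
pos 8: B -> hit
pos 9: X -> miss, evict V, frames {Q,B,X}
pos 10: F -> miss, evict Q, frames {B,X,F}
At position 10, page Q is evicted.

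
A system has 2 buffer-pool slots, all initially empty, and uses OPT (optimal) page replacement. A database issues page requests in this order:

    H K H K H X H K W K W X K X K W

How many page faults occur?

7

H → miss, frames {H}
K → miss, frames {H,K}
H → hit
K → hit
H → hit
X → miss, evict K, frames {H,X}
H → hit
K → miss, evict H, frames {X,K}
W → miss, evict X, frames {K,W}
K → hit
W → hit
X → miss, evict W, frames {K,X}
K → hit
X → hit
K → hit
W → miss, evict X, frames {K,W}
Page faults: 7.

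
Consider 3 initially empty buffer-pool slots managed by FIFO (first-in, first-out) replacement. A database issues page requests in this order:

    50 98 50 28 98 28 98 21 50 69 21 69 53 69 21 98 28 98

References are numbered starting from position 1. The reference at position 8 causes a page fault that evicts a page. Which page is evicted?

pos 1: 50 -> miss, frames (50)
pos 2: 98 -> miss, frames (50 98)
pos 3: 50 -> hit
pos 4: 28 -> miss, frames (50 98 28)
pos 5: 98 -> hit
pos 6: 28 -> hit
pos 7: 98 -> hit
pos 8: 21 -> miss, evict 50, frames (98 28 21)
At position 8, page 50 is evicted.

50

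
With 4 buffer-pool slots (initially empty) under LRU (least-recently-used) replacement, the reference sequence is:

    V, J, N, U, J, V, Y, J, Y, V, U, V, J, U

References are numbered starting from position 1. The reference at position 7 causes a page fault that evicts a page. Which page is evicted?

N

pos 1: V -> fault, frames {V}
pos 2: J -> fault, frames {V,J}
pos 3: N -> fault, frames {V,J,N}
pos 4: U -> fault, frames {V,J,N,U}
pos 5: J -> hit
pos 6: V -> hit
pos 7: Y -> fault, evict N, frames {U,J,V,Y}
At position 7, page N is evicted.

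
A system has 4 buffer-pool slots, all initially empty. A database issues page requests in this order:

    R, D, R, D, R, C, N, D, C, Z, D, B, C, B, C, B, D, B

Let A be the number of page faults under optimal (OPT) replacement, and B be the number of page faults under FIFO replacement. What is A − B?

Under OPT: F F . . . F F . . F . F . . . . . . → 6 faults.
Under FIFO: F F . . . F F . . F . F . . . . F . → 7 faults.
A − B = 6 − 7 = -1.

-1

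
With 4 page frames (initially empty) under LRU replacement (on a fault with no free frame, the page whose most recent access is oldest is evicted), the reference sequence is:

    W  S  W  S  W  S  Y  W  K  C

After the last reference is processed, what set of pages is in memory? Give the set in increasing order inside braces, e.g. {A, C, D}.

{C, K, W, Y}

W → miss, frames (W)
S → miss, frames (W S)
W → hit
S → hit
W → hit
S → hit
Y → miss, frames (W S Y)
W → hit
K → miss, frames (S Y W K)
C → miss, evict S, frames (Y W K C)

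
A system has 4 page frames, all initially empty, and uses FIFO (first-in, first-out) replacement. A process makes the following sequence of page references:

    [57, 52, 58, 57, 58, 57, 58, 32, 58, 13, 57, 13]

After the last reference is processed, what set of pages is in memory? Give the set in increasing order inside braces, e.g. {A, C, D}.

57 -> miss, frames {57}
52 -> miss, frames {57,52}
58 -> miss, frames {57,52,58}
57 -> hit
58 -> hit
57 -> hit
58 -> hit
32 -> miss, frames {57,52,58,32}
58 -> hit
13 -> miss, evict 57, frames {52,58,32,13}
57 -> miss, evict 52, frames {58,32,13,57}
13 -> hit

{13, 32, 57, 58}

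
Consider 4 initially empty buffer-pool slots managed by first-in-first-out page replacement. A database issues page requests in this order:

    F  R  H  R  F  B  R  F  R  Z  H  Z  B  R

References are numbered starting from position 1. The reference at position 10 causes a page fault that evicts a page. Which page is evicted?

F

pos 1: F: fault, frames [F]
pos 2: R: fault, frames [F, R]
pos 3: H: fault, frames [F, R, H]
pos 4: R: hit
pos 5: F: hit
pos 6: B: fault, frames [F, R, H, B]
pos 7: R: hit
pos 8: F: hit
pos 9: R: hit
pos 10: Z: fault, evict F, frames [R, H, B, Z]
At position 10, page F is evicted.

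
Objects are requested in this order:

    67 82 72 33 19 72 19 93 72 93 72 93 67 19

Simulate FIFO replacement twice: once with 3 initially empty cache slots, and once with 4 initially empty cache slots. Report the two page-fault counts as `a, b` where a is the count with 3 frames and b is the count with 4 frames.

3 frames: F F F F F . . F F . . . F F → 9 faults.
4 frames: F F F F F . . F . . . . F . → 7 faults.
7 < 9: adding a frame reduced faults, as is typical.

9, 7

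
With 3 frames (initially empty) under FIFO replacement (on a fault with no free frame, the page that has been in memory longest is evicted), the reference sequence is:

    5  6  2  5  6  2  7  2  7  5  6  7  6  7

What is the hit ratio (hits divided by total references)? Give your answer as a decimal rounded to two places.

0.57

5: miss, frames {5}
6: miss, frames {5,6}
2: miss, frames {5,6,2}
5: hit
6: hit
2: hit
7: miss, evict 5, frames {6,2,7}
2: hit
7: hit
5: miss, evict 6, frames {2,7,5}
6: miss, evict 2, frames {7,5,6}
7: hit
6: hit
7: hit
Hits: 8 of 14 references → 8/14 = 0.5714.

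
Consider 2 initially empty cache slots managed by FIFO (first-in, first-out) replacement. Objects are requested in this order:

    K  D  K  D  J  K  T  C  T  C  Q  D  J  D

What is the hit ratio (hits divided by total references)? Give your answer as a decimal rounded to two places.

K -> miss, frames (K)
D -> miss, frames (K D)
K -> hit
D -> hit
J -> miss, evict K, frames (D J)
K -> miss, evict D, frames (J K)
T -> miss, evict J, frames (K T)
C -> miss, evict K, frames (T C)
T -> hit
C -> hit
Q -> miss, evict T, frames (C Q)
D -> miss, evict C, frames (Q D)
J -> miss, evict Q, frames (D J)
D -> hit
Hits: 5 of 14 references → 5/14 = 0.3571.

0.36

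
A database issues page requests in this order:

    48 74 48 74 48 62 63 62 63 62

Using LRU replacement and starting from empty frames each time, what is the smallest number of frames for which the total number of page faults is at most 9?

2

f=1: 10 faults
f=2: 4 faults
f=3: 4 faults
f=4: 4 faults
Smallest f with faults ≤ 9 is 2.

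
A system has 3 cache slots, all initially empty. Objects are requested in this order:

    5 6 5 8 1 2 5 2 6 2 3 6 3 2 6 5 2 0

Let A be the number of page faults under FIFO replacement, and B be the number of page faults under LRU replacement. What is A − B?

1

Under FIFO: F F . F F F F . F . F . . F . F . F → 11 faults.
Under LRU: F F . F F F F . F . F . . . . F . F → 10 faults.
A − B = 11 − 10 = 1.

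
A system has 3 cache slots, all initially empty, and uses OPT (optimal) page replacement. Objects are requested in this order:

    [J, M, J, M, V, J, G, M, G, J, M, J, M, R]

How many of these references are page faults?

5

J -> fault, frames {J}
M -> fault, frames {J,M}
J -> hit
M -> hit
V -> fault, frames {J,M,V}
J -> hit
G -> fault, evict V, frames {J,M,G}
M -> hit
G -> hit
J -> hit
M -> hit
J -> hit
M -> hit
R -> fault, evict G, frames {J,M,R}
Page faults: 5.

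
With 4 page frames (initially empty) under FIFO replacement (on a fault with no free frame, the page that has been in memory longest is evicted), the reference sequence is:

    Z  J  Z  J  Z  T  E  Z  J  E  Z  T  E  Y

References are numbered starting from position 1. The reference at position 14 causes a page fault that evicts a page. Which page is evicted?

Z

pos 1: Z -> fault, frames [Z]
pos 2: J -> fault, frames [Z, J]
pos 3: Z -> hit
pos 4: J -> hit
pos 5: Z -> hit
pos 6: T -> fault, frames [Z, J, T]
pos 7: E -> fault, frames [Z, J, T, E]
pos 8: Z -> hit
pos 9: J -> hit
pos 10: E -> hit
pos 11: Z -> hit
pos 12: T -> hit
pos 13: E -> hit
pos 14: Y -> fault, evict Z, frames [J, T, E, Y]
At position 14, page Z is evicted.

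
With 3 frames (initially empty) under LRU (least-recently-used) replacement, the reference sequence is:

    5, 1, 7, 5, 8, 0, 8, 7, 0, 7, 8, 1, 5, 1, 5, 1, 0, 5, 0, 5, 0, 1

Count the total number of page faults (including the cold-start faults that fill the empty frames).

5 → fault, frames [5]
1 → fault, frames [5, 1]
7 → fault, frames [5, 1, 7]
5 → hit
8 → fault, evict 1, frames [7, 5, 8]
0 → fault, evict 7, frames [5, 8, 0]
8 → hit
7 → fault, evict 5, frames [0, 8, 7]
0 → hit
7 → hit
8 → hit
1 → fault, evict 0, frames [7, 8, 1]
5 → fault, evict 7, frames [8, 1, 5]
1 → hit
5 → hit
1 → hit
0 → fault, evict 8, frames [5, 1, 0]
5 → hit
0 → hit
5 → hit
0 → hit
1 → hit
Page faults: 9.

9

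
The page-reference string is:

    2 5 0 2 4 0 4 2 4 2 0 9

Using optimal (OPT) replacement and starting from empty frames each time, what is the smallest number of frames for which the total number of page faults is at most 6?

3

f=1: 12 faults
f=2: 7 faults
f=3: 5 faults
f=4: 5 faults
f=5: 5 faults
Smallest f with faults ≤ 6 is 3.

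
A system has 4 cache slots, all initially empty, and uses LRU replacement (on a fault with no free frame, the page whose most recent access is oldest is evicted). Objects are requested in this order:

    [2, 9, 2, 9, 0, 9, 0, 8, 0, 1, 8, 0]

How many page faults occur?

2 -> fault, frames [2]
9 -> fault, frames [2, 9]
2 -> hit
9 -> hit
0 -> fault, frames [2, 9, 0]
9 -> hit
0 -> hit
8 -> fault, frames [2, 9, 0, 8]
0 -> hit
1 -> fault, evict 2, frames [9, 8, 0, 1]
8 -> hit
0 -> hit
Page faults: 5.

5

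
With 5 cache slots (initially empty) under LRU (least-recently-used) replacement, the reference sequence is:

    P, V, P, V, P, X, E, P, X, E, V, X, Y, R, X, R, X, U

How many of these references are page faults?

P: miss, frames (P)
V: miss, frames (P V)
P: hit
V: hit
P: hit
X: miss, frames (V P X)
E: miss, frames (V P X E)
P: hit
X: hit
E: hit
V: hit
X: hit
Y: miss, frames (P E V X Y)
R: miss, evict P, frames (E V X Y R)
X: hit
R: hit
X: hit
U: miss, evict E, frames (V Y R X U)
Page faults: 7.

7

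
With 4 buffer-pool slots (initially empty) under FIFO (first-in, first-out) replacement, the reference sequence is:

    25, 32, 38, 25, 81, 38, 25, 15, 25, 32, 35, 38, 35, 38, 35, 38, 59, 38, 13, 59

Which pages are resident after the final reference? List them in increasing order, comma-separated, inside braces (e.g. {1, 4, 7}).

{13, 35, 38, 59}

25: fault, frames (25)
32: fault, frames (25 32)
38: fault, frames (25 32 38)
25: hit
81: fault, frames (25 32 38 81)
38: hit
25: hit
15: fault, evict 25, frames (32 38 81 15)
25: fault, evict 32, frames (38 81 15 25)
32: fault, evict 38, frames (81 15 25 32)
35: fault, evict 81, frames (15 25 32 35)
38: fault, evict 15, frames (25 32 35 38)
35: hit
38: hit
35: hit
38: hit
59: fault, evict 25, frames (32 35 38 59)
38: hit
13: fault, evict 32, frames (35 38 59 13)
59: hit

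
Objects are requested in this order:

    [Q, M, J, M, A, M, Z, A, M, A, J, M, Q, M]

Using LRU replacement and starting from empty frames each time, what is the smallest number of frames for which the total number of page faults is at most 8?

f=1: 14 faults
f=2: 10 faults
f=3: 7 faults
f=4: 6 faults
f=5: 5 faults
Smallest f with faults ≤ 8 is 3.

3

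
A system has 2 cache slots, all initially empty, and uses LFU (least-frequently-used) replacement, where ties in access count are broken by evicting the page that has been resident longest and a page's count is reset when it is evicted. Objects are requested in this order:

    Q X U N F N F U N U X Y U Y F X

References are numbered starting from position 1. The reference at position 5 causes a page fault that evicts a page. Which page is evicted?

U

pos 1: Q -> fault, frames (Q)
pos 2: X -> fault, frames (Q X)
pos 3: U -> fault, evict Q, frames (X U)
pos 4: N -> fault, evict X, frames (U N)
pos 5: F -> fault, evict U, frames (N F)
At position 5, page U is evicted.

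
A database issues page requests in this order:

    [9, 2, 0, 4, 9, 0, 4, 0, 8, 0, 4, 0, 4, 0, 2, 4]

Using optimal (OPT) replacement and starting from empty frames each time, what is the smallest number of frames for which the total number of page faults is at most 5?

4

f=1: 16 faults
f=2: 8 faults
f=3: 6 faults
f=4: 5 faults
f=5: 5 faults
Smallest f with faults ≤ 5 is 4.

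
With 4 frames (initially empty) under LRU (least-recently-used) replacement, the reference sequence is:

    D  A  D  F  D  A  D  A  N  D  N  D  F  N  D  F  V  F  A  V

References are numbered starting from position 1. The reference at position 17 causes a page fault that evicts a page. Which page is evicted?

A

pos 1: D: fault, frames {D}
pos 2: A: fault, frames {D,A}
pos 3: D: hit
pos 4: F: fault, frames {A,D,F}
pos 5: D: hit
pos 6: A: hit
pos 7: D: hit
pos 8: A: hit
pos 9: N: fault, frames {F,D,A,N}
pos 10: D: hit
pos 11: N: hit
pos 12: D: hit
pos 13: F: hit
pos 14: N: hit
pos 15: D: hit
pos 16: F: hit
pos 17: V: fault, evict A, frames {N,D,F,V}
At position 17, page A is evicted.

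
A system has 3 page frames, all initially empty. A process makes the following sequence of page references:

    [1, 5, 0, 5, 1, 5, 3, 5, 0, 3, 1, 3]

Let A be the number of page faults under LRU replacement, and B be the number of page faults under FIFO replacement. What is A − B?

Under LRU: F F F . . . F . F . F . → 6 faults.
Under FIFO: F F F . . . F . . . F . → 5 faults.
A − B = 6 − 5 = 1.

1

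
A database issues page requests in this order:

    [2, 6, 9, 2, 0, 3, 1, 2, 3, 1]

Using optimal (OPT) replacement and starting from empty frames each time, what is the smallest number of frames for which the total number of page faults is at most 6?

3

f=1: 10 faults
f=2: 7 faults
f=3: 6 faults
f=4: 6 faults
f=5: 6 faults
f=6: 6 faults
Smallest f with faults ≤ 6 is 3.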